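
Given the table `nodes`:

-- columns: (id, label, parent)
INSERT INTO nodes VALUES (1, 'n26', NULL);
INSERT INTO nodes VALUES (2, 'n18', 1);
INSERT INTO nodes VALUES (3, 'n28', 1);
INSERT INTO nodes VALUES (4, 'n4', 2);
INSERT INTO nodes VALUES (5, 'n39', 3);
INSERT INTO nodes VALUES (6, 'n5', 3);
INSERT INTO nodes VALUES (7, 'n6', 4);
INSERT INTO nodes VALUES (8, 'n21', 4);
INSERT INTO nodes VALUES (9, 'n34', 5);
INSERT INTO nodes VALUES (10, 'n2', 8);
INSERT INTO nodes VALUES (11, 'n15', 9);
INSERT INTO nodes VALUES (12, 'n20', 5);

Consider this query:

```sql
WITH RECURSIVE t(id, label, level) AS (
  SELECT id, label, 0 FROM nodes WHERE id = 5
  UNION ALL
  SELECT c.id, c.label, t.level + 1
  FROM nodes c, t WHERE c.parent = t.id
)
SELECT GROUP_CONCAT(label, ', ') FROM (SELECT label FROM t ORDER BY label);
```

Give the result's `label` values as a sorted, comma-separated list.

Base: id=5 (n39) at level 0.
Iteration 1: rows with parent in {5} -> n34 (id 9, level 1), n20 (id 12, level 1).
Iteration 2: rows with parent in {9,12} -> n15 (id 11, level 2).
Iteration 3: no rows with parent in {11}; recursion stops.

n15, n20, n34, n39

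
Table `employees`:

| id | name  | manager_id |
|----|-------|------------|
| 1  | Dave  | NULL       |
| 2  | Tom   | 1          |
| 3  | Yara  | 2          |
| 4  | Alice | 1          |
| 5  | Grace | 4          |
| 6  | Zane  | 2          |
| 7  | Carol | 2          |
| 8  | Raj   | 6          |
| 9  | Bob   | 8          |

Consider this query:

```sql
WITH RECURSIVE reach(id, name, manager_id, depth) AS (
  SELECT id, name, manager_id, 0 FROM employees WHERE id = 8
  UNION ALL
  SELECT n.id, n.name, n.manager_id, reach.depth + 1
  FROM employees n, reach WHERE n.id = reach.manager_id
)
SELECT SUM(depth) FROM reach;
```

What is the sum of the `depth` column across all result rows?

6

Base: id=8 (Raj), manager_id=6, depth 0.
Iteration 1: join on id=6 -> Zane (id 6, manager_id=2, depth 1).
Iteration 2: join on id=2 -> Tom (id 2, manager_id=1, depth 2).
Iteration 3: join on id=1 -> Dave (id 1, manager_id=NULL, depth 3).
Iteration 4: manager_id is NULL; no match; recursion stops.
SUM(depth) = 0 + 1 + 2 + 3 = 6.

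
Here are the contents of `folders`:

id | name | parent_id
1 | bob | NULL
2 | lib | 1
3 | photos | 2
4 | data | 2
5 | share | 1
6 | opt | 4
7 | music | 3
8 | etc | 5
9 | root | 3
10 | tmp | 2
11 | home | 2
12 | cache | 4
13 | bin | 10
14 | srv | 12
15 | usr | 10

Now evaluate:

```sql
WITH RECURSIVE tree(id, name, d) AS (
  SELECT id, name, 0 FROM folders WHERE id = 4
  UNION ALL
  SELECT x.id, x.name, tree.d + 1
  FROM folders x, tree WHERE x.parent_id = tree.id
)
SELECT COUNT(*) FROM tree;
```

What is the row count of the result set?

4

Base: id=4 (data) at d 0.
Iteration 1: rows with parent_id in {4} -> opt (id 6, d 1), cache (id 12, d 1).
Iteration 2: rows with parent_id in {6,12} -> srv (id 14, d 2).
Iteration 3: no rows with parent_id in {14}; recursion stops.
Total rows emitted: 4.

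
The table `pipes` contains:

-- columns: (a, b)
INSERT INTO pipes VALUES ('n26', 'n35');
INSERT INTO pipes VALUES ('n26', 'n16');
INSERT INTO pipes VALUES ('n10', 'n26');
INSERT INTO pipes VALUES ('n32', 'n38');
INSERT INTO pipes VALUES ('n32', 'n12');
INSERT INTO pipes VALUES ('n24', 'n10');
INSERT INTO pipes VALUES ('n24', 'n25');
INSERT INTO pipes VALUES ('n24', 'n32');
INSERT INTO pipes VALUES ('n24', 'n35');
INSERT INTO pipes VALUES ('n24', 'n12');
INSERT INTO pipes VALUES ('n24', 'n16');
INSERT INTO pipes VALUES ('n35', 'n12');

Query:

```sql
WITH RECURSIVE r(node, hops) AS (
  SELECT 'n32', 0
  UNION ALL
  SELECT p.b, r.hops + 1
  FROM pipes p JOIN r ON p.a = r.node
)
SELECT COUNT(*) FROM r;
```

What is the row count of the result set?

3

Base: (n32, hops=0).
Iteration 1: edges from {n32} -> (n12, hops=1), (n38, hops=1).
Iteration 2: no outgoing edges from {n12,n38}; recursion stops.
Total rows emitted: 3.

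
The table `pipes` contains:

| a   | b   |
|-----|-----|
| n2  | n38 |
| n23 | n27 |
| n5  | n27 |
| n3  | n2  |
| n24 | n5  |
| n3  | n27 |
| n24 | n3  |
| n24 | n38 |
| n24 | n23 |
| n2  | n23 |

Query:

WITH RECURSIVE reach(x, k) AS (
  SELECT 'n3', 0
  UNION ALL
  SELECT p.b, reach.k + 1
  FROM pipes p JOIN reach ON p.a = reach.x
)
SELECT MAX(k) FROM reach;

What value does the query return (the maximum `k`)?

3

Base: (n3, k=0).
Iteration 1: edges from {n3} -> (n2, k=1), (n27, k=1).
Iteration 2: edges from {n2,n27} -> (n23, k=2), (n38, k=2).
Iteration 3: edges from {n23,n38} -> (n27, k=3).
Iteration 4: no outgoing edges from {n27}; recursion stops.
k values: 0, 1, 1, 2, 2, 3; the maximum is 3.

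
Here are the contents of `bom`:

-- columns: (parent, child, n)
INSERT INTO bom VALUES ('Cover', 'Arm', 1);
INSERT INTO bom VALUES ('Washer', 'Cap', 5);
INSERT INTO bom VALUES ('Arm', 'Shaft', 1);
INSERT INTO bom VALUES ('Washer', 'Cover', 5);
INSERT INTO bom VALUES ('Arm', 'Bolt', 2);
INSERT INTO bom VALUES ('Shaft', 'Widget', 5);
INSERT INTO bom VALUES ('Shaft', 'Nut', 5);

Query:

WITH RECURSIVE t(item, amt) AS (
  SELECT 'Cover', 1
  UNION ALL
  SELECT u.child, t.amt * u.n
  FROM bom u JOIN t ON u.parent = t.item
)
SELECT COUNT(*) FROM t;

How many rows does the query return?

6

Base: (Cover, amt=1).
Iteration 1: components of {Cover} -> Arm = 1*1 = 1.
Iteration 2: components of {Arm} -> Bolt = 1*2 = 2, Shaft = 1*1 = 1.
Iteration 3: components of {Bolt,Shaft} -> Nut = 1*5 = 5, Widget = 1*5 = 5.
Iteration 4: no further components; recursion stops.
Total rows emitted: 6.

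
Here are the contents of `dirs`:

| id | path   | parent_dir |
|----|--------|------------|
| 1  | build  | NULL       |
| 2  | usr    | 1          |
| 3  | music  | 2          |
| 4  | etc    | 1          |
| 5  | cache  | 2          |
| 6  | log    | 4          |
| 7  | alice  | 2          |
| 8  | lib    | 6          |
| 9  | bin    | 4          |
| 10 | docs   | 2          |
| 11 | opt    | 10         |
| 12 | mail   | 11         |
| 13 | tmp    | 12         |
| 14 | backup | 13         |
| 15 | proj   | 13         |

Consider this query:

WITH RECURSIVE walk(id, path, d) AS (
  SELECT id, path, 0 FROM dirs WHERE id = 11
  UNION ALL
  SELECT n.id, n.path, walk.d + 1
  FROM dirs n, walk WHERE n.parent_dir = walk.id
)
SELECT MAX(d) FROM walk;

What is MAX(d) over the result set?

Base: id=11 (opt) at d 0.
Iteration 1: rows with parent_dir in {11} -> mail (id 12, d 1).
Iteration 2: rows with parent_dir in {12} -> tmp (id 13, d 2).
Iteration 3: rows with parent_dir in {13} -> backup (id 14, d 3), proj (id 15, d 3).
Iteration 4: no rows with parent_dir in {14,15}; recursion stops.
d values: 0, 1, 2, 3, 3; the maximum is 3.

3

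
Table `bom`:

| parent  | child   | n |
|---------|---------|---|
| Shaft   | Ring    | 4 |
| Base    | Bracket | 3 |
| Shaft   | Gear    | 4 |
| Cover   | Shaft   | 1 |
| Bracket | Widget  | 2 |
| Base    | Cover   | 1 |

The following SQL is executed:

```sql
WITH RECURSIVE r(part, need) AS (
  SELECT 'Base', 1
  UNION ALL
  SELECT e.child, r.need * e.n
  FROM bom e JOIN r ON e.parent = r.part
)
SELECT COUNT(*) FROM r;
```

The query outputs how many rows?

Base: (Base, need=1).
Iteration 1: components of {Base} -> Bracket = 1*3 = 3, Cover = 1*1 = 1.
Iteration 2: components of {Bracket,Cover} -> Shaft = 1*1 = 1, Widget = 3*2 = 6.
Iteration 3: components of {Shaft,Widget} -> Gear = 1*4 = 4, Ring = 1*4 = 4.
Iteration 4: no further components; recursion stops.
Total rows emitted: 7.

7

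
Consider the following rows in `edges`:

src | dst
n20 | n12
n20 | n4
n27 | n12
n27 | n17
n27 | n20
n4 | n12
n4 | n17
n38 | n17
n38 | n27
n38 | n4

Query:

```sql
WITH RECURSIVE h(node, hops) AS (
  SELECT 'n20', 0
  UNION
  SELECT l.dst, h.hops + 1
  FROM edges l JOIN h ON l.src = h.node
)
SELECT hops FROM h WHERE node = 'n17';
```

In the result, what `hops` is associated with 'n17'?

2

Base: (n20, hops=0).
Iteration 1: edges from {n20} -> (n12, hops=1), (n4, hops=1).
Iteration 2: edges from {n12,n4} -> (n12, hops=2), (n17, hops=2).
Iteration 3: no outgoing edges from {n12,n17}; recursion stops.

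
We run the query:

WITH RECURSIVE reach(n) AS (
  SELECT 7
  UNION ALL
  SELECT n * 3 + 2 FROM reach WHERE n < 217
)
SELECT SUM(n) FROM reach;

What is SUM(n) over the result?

963

Base: n=7.
Iteration 1: 7 < 217 holds -> n = 7 * 3 + 2 = 23.
Iteration 2: 23 < 217 holds -> n = 23 * 3 + 2 = 71.
Iteration 3: 71 < 217 holds -> n = 71 * 3 + 2 = 215.
Iteration 4: 215 < 217 holds -> n = 215 * 3 + 2 = 647.
Iteration 5: 647 < 217 fails; recursion stops.
SUM(n) = 7 + 23 + 71 + 215 + 647 = 963.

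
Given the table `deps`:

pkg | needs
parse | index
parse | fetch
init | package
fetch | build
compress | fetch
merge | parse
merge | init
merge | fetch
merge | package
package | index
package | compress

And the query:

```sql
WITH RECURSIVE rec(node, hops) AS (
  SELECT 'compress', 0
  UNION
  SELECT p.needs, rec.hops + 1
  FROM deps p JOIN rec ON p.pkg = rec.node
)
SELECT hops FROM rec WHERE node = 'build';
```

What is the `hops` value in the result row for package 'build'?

Base: (compress, hops=0).
Iteration 1: edges from {compress} -> (fetch, hops=1).
Iteration 2: edges from {fetch} -> (build, hops=2).
Iteration 3: no outgoing edges from {build}; recursion stops.

2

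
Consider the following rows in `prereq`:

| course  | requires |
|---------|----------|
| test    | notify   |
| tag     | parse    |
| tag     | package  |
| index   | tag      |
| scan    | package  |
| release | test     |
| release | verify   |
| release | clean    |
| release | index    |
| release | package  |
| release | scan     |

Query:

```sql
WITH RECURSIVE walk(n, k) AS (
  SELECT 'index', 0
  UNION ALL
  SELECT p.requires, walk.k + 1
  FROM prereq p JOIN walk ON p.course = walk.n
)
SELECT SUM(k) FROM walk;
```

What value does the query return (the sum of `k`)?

5

Base: (index, k=0).
Iteration 1: edges from {index} -> (tag, k=1).
Iteration 2: edges from {tag} -> (package, k=2), (parse, k=2).
Iteration 3: no outgoing edges from {package,parse}; recursion stops.
SUM(k) = 0 + 1 + 2 + 2 = 5.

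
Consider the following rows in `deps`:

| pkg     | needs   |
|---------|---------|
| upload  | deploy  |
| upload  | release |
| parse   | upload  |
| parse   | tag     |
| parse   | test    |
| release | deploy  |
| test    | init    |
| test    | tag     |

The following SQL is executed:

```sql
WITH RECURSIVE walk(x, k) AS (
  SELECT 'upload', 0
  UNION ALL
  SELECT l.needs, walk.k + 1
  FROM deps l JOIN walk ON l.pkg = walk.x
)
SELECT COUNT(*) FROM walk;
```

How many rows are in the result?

Base: (upload, k=0).
Iteration 1: edges from {upload} -> (deploy, k=1), (release, k=1).
Iteration 2: edges from {deploy,release} -> (deploy, k=2).
Iteration 3: no outgoing edges from {deploy}; recursion stops.
Total rows emitted: 4.

4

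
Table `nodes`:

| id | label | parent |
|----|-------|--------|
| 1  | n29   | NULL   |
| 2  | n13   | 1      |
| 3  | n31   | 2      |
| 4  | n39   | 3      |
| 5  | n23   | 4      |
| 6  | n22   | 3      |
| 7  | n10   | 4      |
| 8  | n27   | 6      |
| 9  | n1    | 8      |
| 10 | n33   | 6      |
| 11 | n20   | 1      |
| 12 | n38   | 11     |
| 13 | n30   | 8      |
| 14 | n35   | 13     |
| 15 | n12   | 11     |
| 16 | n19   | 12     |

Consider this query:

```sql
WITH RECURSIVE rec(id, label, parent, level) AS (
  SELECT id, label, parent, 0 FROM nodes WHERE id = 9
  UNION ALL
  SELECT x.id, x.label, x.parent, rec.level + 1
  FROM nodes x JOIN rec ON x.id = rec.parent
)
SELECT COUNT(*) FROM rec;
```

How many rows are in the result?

6

Base: id=9 (n1), parent=8, level 0.
Iteration 1: join on id=8 -> n27 (id 8, parent=6, level 1).
Iteration 2: join on id=6 -> n22 (id 6, parent=3, level 2).
Iteration 3: join on id=3 -> n31 (id 3, parent=2, level 3).
Iteration 4: join on id=2 -> n13 (id 2, parent=1, level 4).
Iteration 5: join on id=1 -> n29 (id 1, parent=NULL, level 5).
Iteration 6: parent is NULL; no match; recursion stops.
Total rows emitted: 6.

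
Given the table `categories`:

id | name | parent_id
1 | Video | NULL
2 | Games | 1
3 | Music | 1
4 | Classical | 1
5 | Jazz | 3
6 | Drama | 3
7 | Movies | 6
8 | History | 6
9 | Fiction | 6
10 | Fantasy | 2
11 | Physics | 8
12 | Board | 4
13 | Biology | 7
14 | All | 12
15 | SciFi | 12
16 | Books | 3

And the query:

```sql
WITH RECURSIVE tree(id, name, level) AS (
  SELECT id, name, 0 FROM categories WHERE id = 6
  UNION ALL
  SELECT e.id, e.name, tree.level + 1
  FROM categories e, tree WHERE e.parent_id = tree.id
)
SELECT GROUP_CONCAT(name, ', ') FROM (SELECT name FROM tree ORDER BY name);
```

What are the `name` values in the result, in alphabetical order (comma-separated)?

Base: id=6 (Drama) at level 0.
Iteration 1: rows with parent_id in {6} -> Movies (id 7, level 1), History (id 8, level 1), Fiction (id 9, level 1).
Iteration 2: rows with parent_id in {7,8,9} -> Physics (id 11, level 2), Biology (id 13, level 2).
Iteration 3: no rows with parent_id in {11,13}; recursion stops.

Biology, Drama, Fiction, History, Movies, Physics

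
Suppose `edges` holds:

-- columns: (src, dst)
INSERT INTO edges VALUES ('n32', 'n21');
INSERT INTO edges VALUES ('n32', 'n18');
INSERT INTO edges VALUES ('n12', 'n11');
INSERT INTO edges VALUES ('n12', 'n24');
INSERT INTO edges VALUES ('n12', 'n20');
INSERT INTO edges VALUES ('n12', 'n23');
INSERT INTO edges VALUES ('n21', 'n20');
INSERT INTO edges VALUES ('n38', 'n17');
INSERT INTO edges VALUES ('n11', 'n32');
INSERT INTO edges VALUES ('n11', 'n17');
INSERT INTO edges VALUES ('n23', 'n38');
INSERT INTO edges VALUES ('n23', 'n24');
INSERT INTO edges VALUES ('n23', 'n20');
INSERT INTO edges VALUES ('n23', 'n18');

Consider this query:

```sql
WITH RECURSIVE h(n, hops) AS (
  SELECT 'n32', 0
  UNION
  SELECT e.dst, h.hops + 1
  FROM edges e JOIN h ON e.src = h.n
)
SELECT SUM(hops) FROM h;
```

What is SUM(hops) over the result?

4

Base: (n32, hops=0).
Iteration 1: edges from {n32} -> (n18, hops=1), (n21, hops=1).
Iteration 2: edges from {n18,n21} -> (n20, hops=2).
Iteration 3: no outgoing edges from {n20}; recursion stops.
SUM(hops) = 0 + 1 + 1 + 2 = 4.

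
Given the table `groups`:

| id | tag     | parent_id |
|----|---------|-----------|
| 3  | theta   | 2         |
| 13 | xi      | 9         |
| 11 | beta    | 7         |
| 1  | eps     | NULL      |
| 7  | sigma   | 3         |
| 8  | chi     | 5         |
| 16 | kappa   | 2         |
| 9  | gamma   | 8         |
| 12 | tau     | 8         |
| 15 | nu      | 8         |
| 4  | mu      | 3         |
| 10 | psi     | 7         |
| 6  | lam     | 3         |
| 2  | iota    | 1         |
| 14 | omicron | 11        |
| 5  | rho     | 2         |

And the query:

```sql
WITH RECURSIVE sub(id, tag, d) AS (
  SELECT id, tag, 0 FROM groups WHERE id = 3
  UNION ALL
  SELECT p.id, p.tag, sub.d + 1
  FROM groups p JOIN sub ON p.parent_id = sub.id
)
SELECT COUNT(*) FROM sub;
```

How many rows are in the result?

7

Base: id=3 (theta) at d 0.
Iteration 1: rows with parent_id in {3} -> mu (id 4, d 1), lam (id 6, d 1), sigma (id 7, d 1).
Iteration 2: rows with parent_id in {4,6,7} -> psi (id 10, d 2), beta (id 11, d 2).
Iteration 3: rows with parent_id in {10,11} -> omicron (id 14, d 3).
Iteration 4: no rows with parent_id in {14}; recursion stops.
Total rows emitted: 7.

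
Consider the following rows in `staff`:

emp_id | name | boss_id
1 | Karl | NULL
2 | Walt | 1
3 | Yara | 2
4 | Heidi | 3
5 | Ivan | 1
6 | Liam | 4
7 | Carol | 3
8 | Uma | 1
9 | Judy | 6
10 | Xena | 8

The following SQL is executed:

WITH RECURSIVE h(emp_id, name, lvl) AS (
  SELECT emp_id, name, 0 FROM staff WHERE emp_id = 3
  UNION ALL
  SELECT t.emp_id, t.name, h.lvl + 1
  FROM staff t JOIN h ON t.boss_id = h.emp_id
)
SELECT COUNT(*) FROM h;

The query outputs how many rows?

Base: emp_id=3 (Yara) at lvl 0.
Iteration 1: rows with boss_id in {3} -> Heidi (id 4, lvl 1), Carol (id 7, lvl 1).
Iteration 2: rows with boss_id in {4,7} -> Liam (id 6, lvl 2).
Iteration 3: rows with boss_id in {6} -> Judy (id 9, lvl 3).
Iteration 4: no rows with boss_id in {9}; recursion stops.
Total rows emitted: 5.

5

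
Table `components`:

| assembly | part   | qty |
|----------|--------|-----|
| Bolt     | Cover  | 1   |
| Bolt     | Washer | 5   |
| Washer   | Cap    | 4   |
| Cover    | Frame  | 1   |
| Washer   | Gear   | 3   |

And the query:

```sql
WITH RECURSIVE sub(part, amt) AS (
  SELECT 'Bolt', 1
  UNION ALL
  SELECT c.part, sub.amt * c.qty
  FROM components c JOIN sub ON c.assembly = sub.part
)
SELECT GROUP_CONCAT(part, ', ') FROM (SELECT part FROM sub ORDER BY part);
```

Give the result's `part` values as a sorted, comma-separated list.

Base: (Bolt, amt=1).
Iteration 1: components of {Bolt} -> Cover = 1*1 = 1, Washer = 1*5 = 5.
Iteration 2: components of {Cover,Washer} -> Cap = 5*4 = 20, Frame = 1*1 = 1, Gear = 5*3 = 15.
Iteration 3: no further components; recursion stops.

Bolt, Cap, Cover, Frame, Gear, Washer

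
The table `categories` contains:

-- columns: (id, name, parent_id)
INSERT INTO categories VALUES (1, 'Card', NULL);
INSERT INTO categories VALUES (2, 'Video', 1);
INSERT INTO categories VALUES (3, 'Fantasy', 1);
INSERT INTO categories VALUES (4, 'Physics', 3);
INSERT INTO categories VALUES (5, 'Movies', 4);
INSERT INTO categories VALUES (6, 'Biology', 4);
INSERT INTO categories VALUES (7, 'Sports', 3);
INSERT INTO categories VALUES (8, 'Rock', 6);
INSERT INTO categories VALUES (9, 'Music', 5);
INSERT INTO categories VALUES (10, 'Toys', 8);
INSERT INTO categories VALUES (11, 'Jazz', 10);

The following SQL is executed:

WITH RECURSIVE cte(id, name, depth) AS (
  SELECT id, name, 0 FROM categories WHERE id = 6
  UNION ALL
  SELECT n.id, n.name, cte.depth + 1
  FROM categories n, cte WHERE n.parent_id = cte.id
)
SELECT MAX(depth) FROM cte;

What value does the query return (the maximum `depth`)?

Base: id=6 (Biology) at depth 0.
Iteration 1: rows with parent_id in {6} -> Rock (id 8, depth 1).
Iteration 2: rows with parent_id in {8} -> Toys (id 10, depth 2).
Iteration 3: rows with parent_id in {10} -> Jazz (id 11, depth 3).
Iteration 4: no rows with parent_id in {11}; recursion stops.
depth values: 0, 1, 2, 3; the maximum is 3.

3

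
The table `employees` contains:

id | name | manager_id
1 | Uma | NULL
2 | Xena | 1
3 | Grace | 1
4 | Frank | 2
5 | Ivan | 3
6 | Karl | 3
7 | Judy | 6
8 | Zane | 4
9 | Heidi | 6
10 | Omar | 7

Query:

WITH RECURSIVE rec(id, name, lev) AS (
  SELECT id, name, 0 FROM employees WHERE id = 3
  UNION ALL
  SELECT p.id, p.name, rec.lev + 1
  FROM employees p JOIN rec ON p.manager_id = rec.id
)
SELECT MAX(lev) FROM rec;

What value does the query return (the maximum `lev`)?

3

Base: id=3 (Grace) at lev 0.
Iteration 1: rows with manager_id in {3} -> Ivan (id 5, lev 1), Karl (id 6, lev 1).
Iteration 2: rows with manager_id in {5,6} -> Judy (id 7, lev 2), Heidi (id 9, lev 2).
Iteration 3: rows with manager_id in {7,9} -> Omar (id 10, lev 3).
Iteration 4: no rows with manager_id in {10}; recursion stops.
lev values: 0, 1, 1, 2, 2, 3; the maximum is 3.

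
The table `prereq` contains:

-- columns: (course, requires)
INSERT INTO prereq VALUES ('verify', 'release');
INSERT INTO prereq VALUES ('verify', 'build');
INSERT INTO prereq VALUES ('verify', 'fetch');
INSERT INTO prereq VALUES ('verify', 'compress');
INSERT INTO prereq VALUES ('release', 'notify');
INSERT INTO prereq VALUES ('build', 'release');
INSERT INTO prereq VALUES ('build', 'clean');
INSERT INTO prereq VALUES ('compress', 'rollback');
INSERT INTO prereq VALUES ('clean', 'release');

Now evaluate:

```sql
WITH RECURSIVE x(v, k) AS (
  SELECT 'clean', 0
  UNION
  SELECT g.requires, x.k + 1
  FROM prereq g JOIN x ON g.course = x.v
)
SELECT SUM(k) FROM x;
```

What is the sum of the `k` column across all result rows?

3

Base: (clean, k=0).
Iteration 1: edges from {clean} -> (release, k=1).
Iteration 2: edges from {release} -> (notify, k=2).
Iteration 3: no outgoing edges from {notify}; recursion stops.
SUM(k) = 0 + 1 + 2 = 3.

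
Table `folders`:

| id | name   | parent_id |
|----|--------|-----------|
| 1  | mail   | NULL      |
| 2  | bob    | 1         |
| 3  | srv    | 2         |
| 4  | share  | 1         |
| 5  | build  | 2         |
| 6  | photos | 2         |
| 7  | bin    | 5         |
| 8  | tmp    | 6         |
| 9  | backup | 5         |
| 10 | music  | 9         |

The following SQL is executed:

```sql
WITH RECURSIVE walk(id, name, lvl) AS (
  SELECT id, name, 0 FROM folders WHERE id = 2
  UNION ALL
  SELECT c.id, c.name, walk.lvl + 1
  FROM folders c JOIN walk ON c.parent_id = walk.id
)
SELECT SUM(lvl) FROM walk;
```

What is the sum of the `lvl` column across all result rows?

Base: id=2 (bob) at lvl 0.
Iteration 1: rows with parent_id in {2} -> srv (id 3, lvl 1), build (id 5, lvl 1), photos (id 6, lvl 1).
Iteration 2: rows with parent_id in {3,5,6} -> bin (id 7, lvl 2), tmp (id 8, lvl 2), backup (id 9, lvl 2).
Iteration 3: rows with parent_id in {7,8,9} -> music (id 10, lvl 3).
Iteration 4: no rows with parent_id in {10}; recursion stops.
SUM(lvl) = 0 + 1 + 1 + 1 + 2 + 2 + 2 + 3 = 12.

12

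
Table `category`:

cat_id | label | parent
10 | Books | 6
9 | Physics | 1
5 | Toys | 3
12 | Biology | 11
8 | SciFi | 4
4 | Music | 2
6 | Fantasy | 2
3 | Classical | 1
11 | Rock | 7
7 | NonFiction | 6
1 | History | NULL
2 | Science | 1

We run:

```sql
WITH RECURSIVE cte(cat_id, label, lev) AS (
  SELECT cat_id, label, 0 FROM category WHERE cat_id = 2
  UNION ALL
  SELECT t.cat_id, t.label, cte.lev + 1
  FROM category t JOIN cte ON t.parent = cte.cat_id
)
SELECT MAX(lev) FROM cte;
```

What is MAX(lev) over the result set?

Base: cat_id=2 (Science) at lev 0.
Iteration 1: rows with parent in {2} -> Music (id 4, lev 1), Fantasy (id 6, lev 1).
Iteration 2: rows with parent in {4,6} -> NonFiction (id 7, lev 2), SciFi (id 8, lev 2), Books (id 10, lev 2).
Iteration 3: rows with parent in {7,8,10} -> Rock (id 11, lev 3).
Iteration 4: rows with parent in {11} -> Biology (id 12, lev 4).
Iteration 5: no rows with parent in {12}; recursion stops.
lev values: 0, 1, 1, 2, 2, 2, 3, 4; the maximum is 4.

4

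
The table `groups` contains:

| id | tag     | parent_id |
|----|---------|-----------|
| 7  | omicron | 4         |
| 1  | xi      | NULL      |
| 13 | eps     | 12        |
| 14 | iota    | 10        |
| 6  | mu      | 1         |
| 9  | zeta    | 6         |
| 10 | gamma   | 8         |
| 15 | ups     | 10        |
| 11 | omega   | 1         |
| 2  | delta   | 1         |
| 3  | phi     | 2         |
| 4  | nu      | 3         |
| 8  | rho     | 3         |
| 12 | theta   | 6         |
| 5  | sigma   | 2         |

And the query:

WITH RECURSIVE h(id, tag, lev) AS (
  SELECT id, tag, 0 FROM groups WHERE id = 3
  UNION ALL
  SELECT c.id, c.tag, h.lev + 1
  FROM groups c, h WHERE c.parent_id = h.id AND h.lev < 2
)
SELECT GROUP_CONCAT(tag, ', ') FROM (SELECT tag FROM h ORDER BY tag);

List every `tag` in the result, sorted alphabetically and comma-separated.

Base: id=3 (phi) at lev 0.
Iteration 1: rows with parent_id in {3} -> nu (id 4, lev 1), rho (id 8, lev 1).
Iteration 2: rows with parent_id in {4,8} -> omicron (id 7, lev 2), gamma (id 10, lev 2).
Iteration 3: lev < 2 fails for all current rows; recursion stops.

gamma, nu, omicron, phi, rho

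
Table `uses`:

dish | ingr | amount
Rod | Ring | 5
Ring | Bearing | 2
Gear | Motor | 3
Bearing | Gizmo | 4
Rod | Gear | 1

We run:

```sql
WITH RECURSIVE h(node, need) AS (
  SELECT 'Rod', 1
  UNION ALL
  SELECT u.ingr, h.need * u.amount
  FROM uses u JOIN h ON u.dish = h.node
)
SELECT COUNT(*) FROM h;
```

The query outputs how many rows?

6

Base: (Rod, need=1).
Iteration 1: components of {Rod} -> Gear = 1*1 = 1, Ring = 1*5 = 5.
Iteration 2: components of {Gear,Ring} -> Bearing = 5*2 = 10, Motor = 1*3 = 3.
Iteration 3: components of {Bearing,Motor} -> Gizmo = 10*4 = 40.
Iteration 4: no further components; recursion stops.
Total rows emitted: 6.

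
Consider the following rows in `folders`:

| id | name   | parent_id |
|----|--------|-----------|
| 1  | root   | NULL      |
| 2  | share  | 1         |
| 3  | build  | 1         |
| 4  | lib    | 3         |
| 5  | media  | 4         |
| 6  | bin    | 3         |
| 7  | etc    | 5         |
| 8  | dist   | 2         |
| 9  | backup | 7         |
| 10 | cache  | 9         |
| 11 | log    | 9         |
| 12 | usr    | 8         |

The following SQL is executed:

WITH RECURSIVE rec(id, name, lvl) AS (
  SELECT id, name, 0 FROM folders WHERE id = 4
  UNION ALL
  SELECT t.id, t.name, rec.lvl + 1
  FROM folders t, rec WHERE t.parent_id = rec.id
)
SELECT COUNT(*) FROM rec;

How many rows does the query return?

6

Base: id=4 (lib) at lvl 0.
Iteration 1: rows with parent_id in {4} -> media (id 5, lvl 1).
Iteration 2: rows with parent_id in {5} -> etc (id 7, lvl 2).
Iteration 3: rows with parent_id in {7} -> backup (id 9, lvl 3).
Iteration 4: rows with parent_id in {9} -> cache (id 10, lvl 4), log (id 11, lvl 4).
Iteration 5: no rows with parent_id in {10,11}; recursion stops.
Total rows emitted: 6.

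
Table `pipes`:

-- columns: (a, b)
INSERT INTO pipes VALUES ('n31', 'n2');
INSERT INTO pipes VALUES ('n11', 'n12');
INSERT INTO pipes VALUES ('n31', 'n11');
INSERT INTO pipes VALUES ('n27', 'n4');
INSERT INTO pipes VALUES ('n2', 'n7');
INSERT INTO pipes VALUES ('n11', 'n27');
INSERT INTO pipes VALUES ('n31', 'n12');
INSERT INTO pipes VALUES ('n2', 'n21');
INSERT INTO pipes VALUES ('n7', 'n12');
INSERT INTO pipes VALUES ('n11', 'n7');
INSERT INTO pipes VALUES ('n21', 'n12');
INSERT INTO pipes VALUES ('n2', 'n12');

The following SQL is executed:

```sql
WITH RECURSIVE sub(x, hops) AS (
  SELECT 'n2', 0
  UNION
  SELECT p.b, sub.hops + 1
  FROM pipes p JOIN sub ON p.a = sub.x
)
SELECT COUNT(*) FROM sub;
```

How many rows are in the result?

Base: (n2, hops=0).
Iteration 1: edges from {n2} -> (n12, hops=1), (n21, hops=1), (n7, hops=1).
Iteration 2: edges from {n12,n21,n7} -> (n12, hops=2). [UNION drops 1 duplicate row(s)]
Iteration 3: no outgoing edges from {n12}; recursion stops.
Total rows emitted: 5.

5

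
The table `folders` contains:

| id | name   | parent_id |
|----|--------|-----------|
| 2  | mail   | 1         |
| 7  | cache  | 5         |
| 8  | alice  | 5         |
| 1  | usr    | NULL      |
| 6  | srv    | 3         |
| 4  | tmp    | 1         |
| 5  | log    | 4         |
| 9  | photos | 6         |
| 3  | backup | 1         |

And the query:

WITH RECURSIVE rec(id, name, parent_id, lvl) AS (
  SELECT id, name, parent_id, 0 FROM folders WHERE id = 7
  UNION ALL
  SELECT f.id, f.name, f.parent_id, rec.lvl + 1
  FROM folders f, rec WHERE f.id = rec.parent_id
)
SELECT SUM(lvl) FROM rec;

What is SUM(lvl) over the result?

6

Base: id=7 (cache), parent_id=5, lvl 0.
Iteration 1: join on id=5 -> log (id 5, parent_id=4, lvl 1).
Iteration 2: join on id=4 -> tmp (id 4, parent_id=1, lvl 2).
Iteration 3: join on id=1 -> usr (id 1, parent_id=NULL, lvl 3).
Iteration 4: parent_id is NULL; no match; recursion stops.
SUM(lvl) = 0 + 1 + 2 + 3 = 6.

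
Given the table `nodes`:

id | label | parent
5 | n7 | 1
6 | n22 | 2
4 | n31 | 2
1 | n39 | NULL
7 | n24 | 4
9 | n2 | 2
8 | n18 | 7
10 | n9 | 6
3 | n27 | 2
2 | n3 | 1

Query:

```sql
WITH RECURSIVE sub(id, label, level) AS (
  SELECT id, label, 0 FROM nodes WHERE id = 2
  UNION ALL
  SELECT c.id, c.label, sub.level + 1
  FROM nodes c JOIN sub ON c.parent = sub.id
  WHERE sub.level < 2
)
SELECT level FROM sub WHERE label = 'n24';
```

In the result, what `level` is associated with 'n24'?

2

Base: id=2 (n3) at level 0.
Iteration 1: rows with parent in {2} -> n27 (id 3, level 1), n31 (id 4, level 1), n22 (id 6, level 1), n2 (id 9, level 1).
Iteration 2: rows with parent in {3,4,6,9} -> n24 (id 7, level 2), n9 (id 10, level 2).
Iteration 3: level < 2 fails for all current rows; recursion stops.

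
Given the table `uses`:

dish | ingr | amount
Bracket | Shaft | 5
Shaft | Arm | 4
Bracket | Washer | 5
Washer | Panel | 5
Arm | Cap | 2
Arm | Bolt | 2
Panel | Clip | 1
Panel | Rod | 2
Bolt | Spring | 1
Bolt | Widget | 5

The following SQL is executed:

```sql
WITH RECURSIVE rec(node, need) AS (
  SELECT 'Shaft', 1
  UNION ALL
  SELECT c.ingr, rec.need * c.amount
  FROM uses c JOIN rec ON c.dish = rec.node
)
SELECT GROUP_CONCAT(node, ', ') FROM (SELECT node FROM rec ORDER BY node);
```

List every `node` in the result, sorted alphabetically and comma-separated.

Base: (Shaft, need=1).
Iteration 1: components of {Shaft} -> Arm = 1*4 = 4.
Iteration 2: components of {Arm} -> Bolt = 4*2 = 8, Cap = 4*2 = 8.
Iteration 3: components of {Bolt,Cap} -> Spring = 8*1 = 8, Widget = 8*5 = 40.
Iteration 4: no further components; recursion stops.

Arm, Bolt, Cap, Shaft, Spring, Widget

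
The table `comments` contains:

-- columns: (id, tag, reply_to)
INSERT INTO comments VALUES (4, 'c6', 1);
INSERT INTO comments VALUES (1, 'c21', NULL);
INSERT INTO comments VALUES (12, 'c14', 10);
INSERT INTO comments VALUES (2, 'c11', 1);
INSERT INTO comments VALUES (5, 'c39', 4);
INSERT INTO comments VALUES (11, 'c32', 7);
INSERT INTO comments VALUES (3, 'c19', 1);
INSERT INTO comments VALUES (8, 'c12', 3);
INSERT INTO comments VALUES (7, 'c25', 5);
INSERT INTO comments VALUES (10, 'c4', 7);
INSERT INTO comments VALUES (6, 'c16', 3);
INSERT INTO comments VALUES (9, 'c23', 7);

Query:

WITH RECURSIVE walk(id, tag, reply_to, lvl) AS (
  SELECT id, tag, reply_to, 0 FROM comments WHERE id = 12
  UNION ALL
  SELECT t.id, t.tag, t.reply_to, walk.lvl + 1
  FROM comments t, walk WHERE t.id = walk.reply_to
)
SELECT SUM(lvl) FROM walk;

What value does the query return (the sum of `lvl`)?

15

Base: id=12 (c14), reply_to=10, lvl 0.
Iteration 1: join on id=10 -> c4 (id 10, reply_to=7, lvl 1).
Iteration 2: join on id=7 -> c25 (id 7, reply_to=5, lvl 2).
Iteration 3: join on id=5 -> c39 (id 5, reply_to=4, lvl 3).
Iteration 4: join on id=4 -> c6 (id 4, reply_to=1, lvl 4).
Iteration 5: join on id=1 -> c21 (id 1, reply_to=NULL, lvl 5).
Iteration 6: reply_to is NULL; no match; recursion stops.
SUM(lvl) = 0 + 1 + 2 + 3 + 4 + 5 = 15.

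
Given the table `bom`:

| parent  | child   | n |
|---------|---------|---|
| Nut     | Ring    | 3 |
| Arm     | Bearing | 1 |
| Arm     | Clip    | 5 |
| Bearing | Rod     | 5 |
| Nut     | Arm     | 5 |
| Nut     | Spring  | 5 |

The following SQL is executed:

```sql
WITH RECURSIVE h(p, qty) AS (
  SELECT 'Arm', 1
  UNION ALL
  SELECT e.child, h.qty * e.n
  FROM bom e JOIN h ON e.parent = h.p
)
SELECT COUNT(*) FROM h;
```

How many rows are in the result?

Base: (Arm, qty=1).
Iteration 1: components of {Arm} -> Bearing = 1*1 = 1, Clip = 1*5 = 5.
Iteration 2: components of {Bearing,Clip} -> Rod = 1*5 = 5.
Iteration 3: no further components; recursion stops.
Total rows emitted: 4.

4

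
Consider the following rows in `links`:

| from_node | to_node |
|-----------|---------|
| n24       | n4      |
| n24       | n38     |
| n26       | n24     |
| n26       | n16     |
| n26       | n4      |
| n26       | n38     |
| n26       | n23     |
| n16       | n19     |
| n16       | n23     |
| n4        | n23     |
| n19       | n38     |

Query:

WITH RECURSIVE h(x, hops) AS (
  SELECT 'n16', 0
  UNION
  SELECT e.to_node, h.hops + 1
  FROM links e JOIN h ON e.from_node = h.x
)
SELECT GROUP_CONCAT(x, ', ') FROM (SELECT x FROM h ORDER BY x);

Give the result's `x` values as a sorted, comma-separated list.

n16, n19, n23, n38

Base: (n16, hops=0).
Iteration 1: edges from {n16} -> (n19, hops=1), (n23, hops=1).
Iteration 2: edges from {n19,n23} -> (n38, hops=2).
Iteration 3: no outgoing edges from {n38}; recursion stops.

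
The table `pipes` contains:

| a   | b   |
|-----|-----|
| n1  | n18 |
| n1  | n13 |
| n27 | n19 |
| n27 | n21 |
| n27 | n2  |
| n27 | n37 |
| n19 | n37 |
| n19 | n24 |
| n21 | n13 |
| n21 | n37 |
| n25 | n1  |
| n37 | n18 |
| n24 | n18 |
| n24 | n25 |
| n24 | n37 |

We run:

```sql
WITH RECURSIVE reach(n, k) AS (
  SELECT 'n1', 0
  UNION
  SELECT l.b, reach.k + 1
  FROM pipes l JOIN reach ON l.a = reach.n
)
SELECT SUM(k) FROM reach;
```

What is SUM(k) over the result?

2

Base: (n1, k=0).
Iteration 1: edges from {n1} -> (n13, k=1), (n18, k=1).
Iteration 2: no outgoing edges from {n13,n18}; recursion stops.
SUM(k) = 0 + 1 + 1 = 2.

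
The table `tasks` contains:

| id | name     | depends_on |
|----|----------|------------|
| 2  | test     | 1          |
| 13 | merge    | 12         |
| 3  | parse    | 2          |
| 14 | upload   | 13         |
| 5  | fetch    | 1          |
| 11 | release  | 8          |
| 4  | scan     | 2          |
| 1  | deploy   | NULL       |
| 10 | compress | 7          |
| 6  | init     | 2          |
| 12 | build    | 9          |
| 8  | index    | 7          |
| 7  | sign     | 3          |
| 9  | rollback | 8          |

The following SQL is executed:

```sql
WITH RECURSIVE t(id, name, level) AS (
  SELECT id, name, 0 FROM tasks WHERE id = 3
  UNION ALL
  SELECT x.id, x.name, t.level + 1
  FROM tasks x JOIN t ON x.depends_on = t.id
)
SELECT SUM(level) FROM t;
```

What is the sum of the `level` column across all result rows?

26

Base: id=3 (parse) at level 0.
Iteration 1: rows with depends_on in {3} -> sign (id 7, level 1).
Iteration 2: rows with depends_on in {7} -> index (id 8, level 2), compress (id 10, level 2).
Iteration 3: rows with depends_on in {8,10} -> rollback (id 9, level 3), release (id 11, level 3).
Iteration 4: rows with depends_on in {9,11} -> build (id 12, level 4).
Iteration 5: rows with depends_on in {12} -> merge (id 13, level 5).
Iteration 6: rows with depends_on in {13} -> upload (id 14, level 6).
Iteration 7: no rows with depends_on in {14}; recursion stops.
SUM(level) = 0 + 1 + 2 + 2 + 3 + 3 + 4 + 5 + 6 = 26.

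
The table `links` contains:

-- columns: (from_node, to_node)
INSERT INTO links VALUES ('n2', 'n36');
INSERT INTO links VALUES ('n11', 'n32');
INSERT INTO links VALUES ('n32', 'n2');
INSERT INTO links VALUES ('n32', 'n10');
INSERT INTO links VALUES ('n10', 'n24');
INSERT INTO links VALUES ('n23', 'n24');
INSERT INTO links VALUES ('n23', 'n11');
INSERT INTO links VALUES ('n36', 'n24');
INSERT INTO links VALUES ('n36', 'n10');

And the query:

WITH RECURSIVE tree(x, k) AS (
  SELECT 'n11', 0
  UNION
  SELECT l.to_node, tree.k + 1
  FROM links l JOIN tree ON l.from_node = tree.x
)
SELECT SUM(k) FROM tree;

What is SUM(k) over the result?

24

Base: (n11, k=0).
Iteration 1: edges from {n11} -> (n32, k=1).
Iteration 2: edges from {n32} -> (n10, k=2), (n2, k=2).
Iteration 3: edges from {n10,n2} -> (n24, k=3), (n36, k=3).
Iteration 4: edges from {n24,n36} -> (n10, k=4), (n24, k=4).
Iteration 5: edges from {n10,n24} -> (n24, k=5).
Iteration 6: no outgoing edges from {n24}; recursion stops.
SUM(k) = 0 + 1 + 2 + 2 + 3 + 3 + 4 + 4 + 5 = 24.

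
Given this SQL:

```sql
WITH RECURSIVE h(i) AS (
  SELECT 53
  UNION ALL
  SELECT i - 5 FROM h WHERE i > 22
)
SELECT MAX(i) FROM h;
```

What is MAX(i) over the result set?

Base: i=53.
Iteration 1: 53 > 22 holds -> i = 53 - 5 = 48.
Iteration 2: 48 > 22 holds -> i = 48 - 5 = 43.
Iteration 3: 43 > 22 holds -> i = 43 - 5 = 38.
Iteration 4: 38 > 22 holds -> i = 38 - 5 = 33.
Iteration 5: 33 > 22 holds -> i = 33 - 5 = 28.
Iteration 6: 28 > 22 holds -> i = 28 - 5 = 23.
Iteration 7: 23 > 22 holds -> i = 23 - 5 = 18.
Iteration 8: 18 > 22 fails; recursion stops.
i values: 53, 48, 43, 38, 33, 28, 23, 18; the maximum is 53.

53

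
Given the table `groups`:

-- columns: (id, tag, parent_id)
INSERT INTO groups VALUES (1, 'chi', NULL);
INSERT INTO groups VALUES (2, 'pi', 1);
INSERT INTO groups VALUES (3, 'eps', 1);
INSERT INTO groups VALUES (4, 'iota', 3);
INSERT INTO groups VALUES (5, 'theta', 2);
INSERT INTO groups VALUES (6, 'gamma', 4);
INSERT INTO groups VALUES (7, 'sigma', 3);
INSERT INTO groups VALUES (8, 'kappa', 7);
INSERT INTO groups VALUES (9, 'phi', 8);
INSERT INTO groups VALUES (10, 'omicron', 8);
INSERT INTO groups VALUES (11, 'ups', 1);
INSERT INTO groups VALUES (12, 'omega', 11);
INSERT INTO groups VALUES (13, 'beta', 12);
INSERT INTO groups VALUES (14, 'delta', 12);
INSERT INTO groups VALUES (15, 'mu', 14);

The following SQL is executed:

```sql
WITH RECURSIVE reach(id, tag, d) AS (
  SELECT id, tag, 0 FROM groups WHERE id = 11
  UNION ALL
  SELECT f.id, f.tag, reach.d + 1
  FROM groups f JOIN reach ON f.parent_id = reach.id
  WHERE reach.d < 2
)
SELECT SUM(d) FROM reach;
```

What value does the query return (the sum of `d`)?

5

Base: id=11 (ups) at d 0.
Iteration 1: rows with parent_id in {11} -> omega (id 12, d 1).
Iteration 2: rows with parent_id in {12} -> beta (id 13, d 2), delta (id 14, d 2).
Iteration 3: d < 2 fails for all current rows; recursion stops.
SUM(d) = 0 + 1 + 2 + 2 = 5.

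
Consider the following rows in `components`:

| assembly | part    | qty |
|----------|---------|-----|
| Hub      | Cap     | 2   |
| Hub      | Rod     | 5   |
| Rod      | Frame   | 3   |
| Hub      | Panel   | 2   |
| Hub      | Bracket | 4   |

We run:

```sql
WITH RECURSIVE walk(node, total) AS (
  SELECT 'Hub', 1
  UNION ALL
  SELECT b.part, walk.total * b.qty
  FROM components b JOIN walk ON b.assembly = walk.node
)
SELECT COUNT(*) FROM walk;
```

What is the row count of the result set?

6

Base: (Hub, total=1).
Iteration 1: components of {Hub} -> Bracket = 1*4 = 4, Cap = 1*2 = 2, Panel = 1*2 = 2, Rod = 1*5 = 5.
Iteration 2: components of {Bracket,Cap,Panel,Rod} -> Frame = 5*3 = 15.
Iteration 3: no further components; recursion stops.
Total rows emitted: 6.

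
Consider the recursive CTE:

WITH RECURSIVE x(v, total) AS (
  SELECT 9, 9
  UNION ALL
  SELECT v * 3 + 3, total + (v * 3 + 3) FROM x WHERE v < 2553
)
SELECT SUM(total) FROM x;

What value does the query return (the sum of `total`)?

17136

Base: v=9, total=9.
Iteration 1: 9 < 2553 holds -> v = 9 * 3 + 3 = 30, total = 9 + 30 = 39.
Iteration 2: 30 < 2553 holds -> v = 30 * 3 + 3 = 93, total = 39 + 93 = 132.
Iteration 3: 93 < 2553 holds -> v = 93 * 3 + 3 = 282, total = 132 + 282 = 414.
Iteration 4: 282 < 2553 holds -> v = 282 * 3 + 3 = 849, total = 414 + 849 = 1263.
Iteration 5: 849 < 2553 holds -> v = 849 * 3 + 3 = 2550, total = 1263 + 2550 = 3813.
Iteration 6: 2550 < 2553 holds -> v = 2550 * 3 + 3 = 7653, total = 3813 + 7653 = 11466.
Iteration 7: 7653 < 2553 fails; recursion stops.
SUM(total) = 9 + 39 + 132 + 414 + 1263 + 3813 + 11466 = 17136.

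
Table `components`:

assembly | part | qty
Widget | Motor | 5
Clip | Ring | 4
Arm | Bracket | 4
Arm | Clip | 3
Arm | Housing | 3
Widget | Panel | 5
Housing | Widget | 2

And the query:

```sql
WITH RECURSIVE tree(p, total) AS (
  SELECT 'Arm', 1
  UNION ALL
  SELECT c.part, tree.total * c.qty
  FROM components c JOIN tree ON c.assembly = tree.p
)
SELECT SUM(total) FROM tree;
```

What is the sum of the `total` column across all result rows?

Base: (Arm, total=1).
Iteration 1: components of {Arm} -> Bracket = 1*4 = 4, Clip = 1*3 = 3, Housing = 1*3 = 3.
Iteration 2: components of {Bracket,Clip,Housing} -> Ring = 3*4 = 12, Widget = 3*2 = 6.
Iteration 3: components of {Ring,Widget} -> Motor = 6*5 = 30, Panel = 6*5 = 30.
Iteration 4: no further components; recursion stops.
SUM(total) = 1 + 3 + 3 + 4 + 6 + 12 + 30 + 30 = 89.

89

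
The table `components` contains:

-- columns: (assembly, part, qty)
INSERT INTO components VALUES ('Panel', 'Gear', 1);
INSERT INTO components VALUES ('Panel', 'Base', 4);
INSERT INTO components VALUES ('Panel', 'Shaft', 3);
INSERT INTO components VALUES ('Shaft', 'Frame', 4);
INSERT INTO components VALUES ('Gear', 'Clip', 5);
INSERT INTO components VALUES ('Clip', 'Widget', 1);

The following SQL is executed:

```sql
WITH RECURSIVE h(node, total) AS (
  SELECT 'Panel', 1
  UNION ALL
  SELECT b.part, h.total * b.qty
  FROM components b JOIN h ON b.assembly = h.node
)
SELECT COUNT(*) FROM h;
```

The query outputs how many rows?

7

Base: (Panel, total=1).
Iteration 1: components of {Panel} -> Base = 1*4 = 4, Gear = 1*1 = 1, Shaft = 1*3 = 3.
Iteration 2: components of {Base,Gear,Shaft} -> Clip = 1*5 = 5, Frame = 3*4 = 12.
Iteration 3: components of {Clip,Frame} -> Widget = 5*1 = 5.
Iteration 4: no further components; recursion stops.
Total rows emitted: 7.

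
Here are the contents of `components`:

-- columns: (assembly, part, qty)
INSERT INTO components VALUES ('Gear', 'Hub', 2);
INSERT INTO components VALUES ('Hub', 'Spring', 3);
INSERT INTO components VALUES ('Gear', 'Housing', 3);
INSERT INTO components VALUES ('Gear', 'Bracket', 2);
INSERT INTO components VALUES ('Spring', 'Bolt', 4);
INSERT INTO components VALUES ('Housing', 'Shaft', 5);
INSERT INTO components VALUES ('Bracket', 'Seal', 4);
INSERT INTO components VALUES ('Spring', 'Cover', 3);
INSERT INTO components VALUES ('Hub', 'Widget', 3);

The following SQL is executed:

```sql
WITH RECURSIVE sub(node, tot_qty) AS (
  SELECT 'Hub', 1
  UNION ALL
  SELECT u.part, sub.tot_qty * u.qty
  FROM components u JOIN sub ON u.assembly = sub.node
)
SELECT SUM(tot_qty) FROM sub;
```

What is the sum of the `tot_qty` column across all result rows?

28

Base: (Hub, tot_qty=1).
Iteration 1: components of {Hub} -> Spring = 1*3 = 3, Widget = 1*3 = 3.
Iteration 2: components of {Spring,Widget} -> Bolt = 3*4 = 12, Cover = 3*3 = 9.
Iteration 3: no further components; recursion stops.
SUM(tot_qty) = 1 + 3 + 3 + 12 + 9 = 28.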